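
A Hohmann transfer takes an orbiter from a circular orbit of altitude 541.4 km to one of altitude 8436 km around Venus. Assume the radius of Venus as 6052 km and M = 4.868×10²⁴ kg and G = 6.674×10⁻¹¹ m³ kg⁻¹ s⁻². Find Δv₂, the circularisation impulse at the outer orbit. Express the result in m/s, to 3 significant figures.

μ = GM = 6.674×10⁻¹¹ × 4.868×10²⁴ = 3.249×10¹⁴ m³/s².
r₁ = 6052 + 541.4 = 6593.4 km = 6.5934×10⁶ m.
r₂ = 6052 + 8436 = 14488 km = 1.4488×10⁷ m.
Transfer ellipse a_t = (r₁ + r₂)/2 = 1.054×10⁷ m.
At r₁: circular v_c1 = √(μ/r₁) = 7020 m/s; transfer-periapsis v_p = √[μ(2/r₁ − 1/a_t)] = 8230 m/s.
At r₂: circular v_c2 = √(μ/r₂) = 4735 m/s; transfer-apoapsis v_a = √[μ(2/r₂ − 1/a_t)] = 3745 m/s.
Δv₂ = v_c2 − v_a = 990.2 m/s.

Δv ≈ 990 m/s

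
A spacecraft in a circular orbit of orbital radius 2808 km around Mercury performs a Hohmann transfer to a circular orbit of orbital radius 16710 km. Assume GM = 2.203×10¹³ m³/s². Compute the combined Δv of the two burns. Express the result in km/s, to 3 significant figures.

r₁ = 2808 km = 2.808×10⁶ m.
r₂ = 16710 km = 1.671×10⁷ m.
Transfer ellipse a_t = (r₁ + r₂)/2 = 9.759×10⁶ m.
At r₁: circular v_c1 = √(μ/r₁) = 2801 m/s; transfer-periherm v_p = √[μ(2/r₁ − 1/a_t)] = 3665 m/s.
Δv₁ = v_p − v_c1 = 864.2 m/s.
At r₂: circular v_c2 = √(μ/r₂) = 1148 m/s; transfer-apoherm v_a = √[μ(2/r₂ − 1/a_t)] = 615.9 m/s.
Δv₂ = v_c2 − v_a = 532.3 m/s.
Total Δv = Δv₁ + Δv₂ = 1396 m/s = 1.396 km/s.

Δv_total ≈ 1.40 km/s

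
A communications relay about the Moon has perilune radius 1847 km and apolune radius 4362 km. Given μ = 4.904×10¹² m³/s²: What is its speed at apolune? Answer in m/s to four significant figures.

Semi-major axis a = (r_p + r_a)/2 = 3104.5 km = 3.104×10⁶ m.
Vis-viva: v² = μ(2/r − 1/a) = 4.904×10¹² × (4.585×10⁻⁷ − 3.221×10⁻⁷) = 6.689×10⁵ m²/s².
v = 817.8 m/s.

v ≈ 817.8 m/s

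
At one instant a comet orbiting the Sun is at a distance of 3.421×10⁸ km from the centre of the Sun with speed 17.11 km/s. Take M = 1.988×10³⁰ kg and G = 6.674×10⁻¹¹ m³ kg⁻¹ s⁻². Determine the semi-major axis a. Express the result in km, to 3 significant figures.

μ = GM = 6.674×10⁻¹¹ × 1.988×10³⁰ = 1.327×10²⁰ m³/s².
r = 3.421×10¹¹ m.
Vis-viva rearranged: 1/a = 2/r − v²/μ = 5.846×10⁻¹² − 2.206×10⁻¹² = 3.640×10⁻¹² m⁻¹.
a = 2.747×10¹¹ m = 2.7474×10⁸ km.

a ≈ 2.75×10⁸ km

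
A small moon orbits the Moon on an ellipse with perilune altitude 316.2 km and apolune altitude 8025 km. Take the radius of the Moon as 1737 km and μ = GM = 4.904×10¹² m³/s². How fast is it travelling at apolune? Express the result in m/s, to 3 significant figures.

v ≈ 418 m/s

r_p = 1737 + 316.2 = 2053.2 km = 2.0532×10⁶ m.
r_a = 1737 + 8025 = 9762.0 km = 9.7620×10⁶ m.
Semi-major axis a = (r_p + r_a)/2 = 5907.6 km = 5.908×10⁶ m.
Vis-viva: v² = μ(2/r − 1/a) = 4.904×10¹² × (2.049×10⁻⁷ − 1.693×10⁻⁷) = 1.746×10⁵ m²/s².
v = 417.8 m/s.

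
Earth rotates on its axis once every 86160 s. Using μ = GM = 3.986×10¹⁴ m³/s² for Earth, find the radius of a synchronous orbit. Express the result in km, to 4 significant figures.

r_sync ≈ 42160 km

A synchronous orbit has period T, so by Kepler's third law a = (μT²/4π²)^(1/3).
μT²/4π² = 3.986×10¹⁴ × (8.616×10⁴)² / 39.48 = 7.495×10²² m³.
a = 4.216×10⁷ m = 42163 km.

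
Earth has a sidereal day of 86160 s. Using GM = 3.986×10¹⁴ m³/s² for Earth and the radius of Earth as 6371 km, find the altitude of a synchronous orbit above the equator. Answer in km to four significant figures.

h_sync ≈ 35790 km

A synchronous orbit has period T, so by Kepler's third law a = (μT²/4π²)^(1/3).
μT²/4π² = 3.986×10¹⁴ × (8.616×10⁴)² / 39.48 = 7.495×10²² m³.
a = 4.216×10⁷ m = 42163 km.
Altitude h = a − R = 42163 − 6371 = 35792 km.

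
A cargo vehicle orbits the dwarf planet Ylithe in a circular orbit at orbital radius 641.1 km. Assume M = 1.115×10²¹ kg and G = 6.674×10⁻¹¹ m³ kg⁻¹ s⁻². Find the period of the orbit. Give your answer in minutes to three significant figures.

μ = GM = 6.674×10⁻¹¹ × 1.115×10²¹ = 7.442×10¹⁰ m³/s².
r = 641.1 km = 6.411×10⁵ m.
Kepler's third law: T = 2π√(r³/μ) = 2π√((6.411×10⁵)³ / 7.442×10¹⁰).
r³/μ = 3.541×10⁶ s², so T = 2π × 1.882×10³ = 1.182×10⁴ s.
Converting: 1.182×10⁴ s ÷ 60.00 = 197.1 minutes.

T ≈ 197 minutes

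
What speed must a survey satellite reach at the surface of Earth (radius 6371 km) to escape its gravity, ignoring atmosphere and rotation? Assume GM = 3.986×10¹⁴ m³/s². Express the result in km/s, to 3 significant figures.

r = R = 6.371×10⁶ m.
Escape speed v_esc = √(2μ/r) = √(2 × 3.986×10¹⁴ / 6.371×10⁶) = √(1.251×10⁸) = 11190 m/s.
= 11.19 km/s.

v_esc ≈ 11.2 km/s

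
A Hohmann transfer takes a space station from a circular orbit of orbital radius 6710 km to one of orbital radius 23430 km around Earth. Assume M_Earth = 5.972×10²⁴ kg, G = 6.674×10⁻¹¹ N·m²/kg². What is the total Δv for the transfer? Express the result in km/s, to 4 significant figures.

μ = GM = 6.674×10⁻¹¹ × 5.972×10²⁴ = 3.986×10¹⁴ m³/s².
r₁ = 6710 km = 6.710×10⁶ m.
r₂ = 23430 km = 2.343×10⁷ m.
Transfer ellipse a_t = (r₁ + r₂)/2 = 1.507×10⁷ m.
At r₁: circular v_c1 = √(μ/r₁) = 7707 m/s; transfer-perigee v_p = √[μ(2/r₁ − 1/a_t)] = 9610 m/s.
Δv₁ = v_p − v_c1 = 1903 m/s.
At r₂: circular v_c2 = √(μ/r₂) = 4124 m/s; transfer-apogee v_a = √[μ(2/r₂ − 1/a_t)] = 2752 m/s.
Δv₂ = v_c2 − v_a = 1372 m/s.
Total Δv = Δv₁ + Δv₂ = 3275 m/s = 3.275 km/s.

Δv_total ≈ 3.275 km/s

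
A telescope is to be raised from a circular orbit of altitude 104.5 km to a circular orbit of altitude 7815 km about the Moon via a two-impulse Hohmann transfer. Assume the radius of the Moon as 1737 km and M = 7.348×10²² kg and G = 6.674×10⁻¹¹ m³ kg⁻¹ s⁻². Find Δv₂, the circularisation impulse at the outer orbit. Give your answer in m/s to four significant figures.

μ = GM = 6.674×10⁻¹¹ × 7.348×10²² = 4.904×10¹² m³/s².
r₁ = 1737 + 104.5 = 1841.5 km = 1.8415×10⁶ m.
r₂ = 1737 + 7815 = 9552.0 km = 9.5520×10⁶ m.
Transfer ellipse a_t = (r₁ + r₂)/2 = 5.697×10⁶ m.
At r₁: circular v_c1 = √(μ/r₁) = 1632 m/s; transfer-perilune v_p = √[μ(2/r₁ − 1/a_t)] = 2113 m/s.
At r₂: circular v_c2 = √(μ/r₂) = 716.5 m/s; transfer-apolune v_a = √[μ(2/r₂ − 1/a_t)] = 407.4 m/s.
Δv₂ = v_c2 − v_a = 309.1 m/s.

Δv ≈ 309.1 m/s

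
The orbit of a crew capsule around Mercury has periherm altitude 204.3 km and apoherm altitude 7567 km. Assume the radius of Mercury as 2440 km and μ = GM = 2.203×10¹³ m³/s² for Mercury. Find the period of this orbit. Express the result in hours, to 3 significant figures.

r_p = 2440 + 204.3 = 2644.3 km = 2.6443×10⁶ m.
r_a = 2440 + 7567 = 10007 km = 1.0007×10⁷ m.
Semi-major axis a = (r_p + r_a)/2 = (2644.3 + 10007)/2 = 6325.6 km = 6.326×10⁶ m.
By Kepler's third law T = 2π√(a³/μ) = 2π × 3.390×10³ = 2.130×10⁴ s.
= 5.916 hours.

T ≈ 5.92 hours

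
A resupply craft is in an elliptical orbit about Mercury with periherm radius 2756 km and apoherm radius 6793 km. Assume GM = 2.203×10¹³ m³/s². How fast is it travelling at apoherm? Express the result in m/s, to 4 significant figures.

v ≈ 1368 m/s

Semi-major axis a = (r_p + r_a)/2 = 4774.5 km = 4.774×10⁶ m.
Vis-viva: v² = μ(2/r − 1/a) = 2.203×10¹³ × (2.944×10⁻⁷ − 2.094×10⁻⁷) = 1.872×10⁶ m²/s².
v = 1368 m/s.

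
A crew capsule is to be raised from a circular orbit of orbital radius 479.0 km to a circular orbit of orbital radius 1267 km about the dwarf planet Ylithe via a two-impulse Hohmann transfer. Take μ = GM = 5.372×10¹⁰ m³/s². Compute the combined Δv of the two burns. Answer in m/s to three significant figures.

Δv_total ≈ 122 m/s

r₁ = 479.0 km = 4.790×10⁵ m.
r₂ = 1267 km = 1.267×10⁶ m.
Transfer ellipse a_t = (r₁ + r₂)/2 = 8.730×10⁵ m.
At r₁: circular v_c1 = √(μ/r₁) = 334.9 m/s; transfer-periapsis v_p = √[μ(2/r₁ − 1/a_t)] = 403.4 m/s.
Δv₁ = v_p − v_c1 = 68.55 m/s.
At r₂: circular v_c2 = √(μ/r₂) = 205.9 m/s; transfer-apoapsis v_a = √[μ(2/r₂ − 1/a_t)] = 152.5 m/s.
Δv₂ = v_c2 − v_a = 53.39 m/s.
Total Δv = Δv₁ + Δv₂ = 121.9 m/s.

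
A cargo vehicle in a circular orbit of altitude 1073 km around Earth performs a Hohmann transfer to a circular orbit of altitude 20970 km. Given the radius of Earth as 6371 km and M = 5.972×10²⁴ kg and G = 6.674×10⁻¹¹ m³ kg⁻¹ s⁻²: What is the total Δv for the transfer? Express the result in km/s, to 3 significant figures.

Δv_total ≈ 3.18 km/s

μ = GM = 6.674×10⁻¹¹ × 5.972×10²⁴ = 3.986×10¹⁴ m³/s².
r₁ = 6371 + 1073 = 7444.0 km = 7.4440×10⁶ m.
r₂ = 6371 + 20970 = 27341 km = 2.7341×10⁷ m.
Transfer ellipse a_t = (r₁ + r₂)/2 = 1.739×10⁷ m.
At r₁: circular v_c1 = √(μ/r₁) = 7317 m/s; transfer-perigee v_p = √[μ(2/r₁ − 1/a_t)] = 9174 m/s.
Δv₁ = v_p − v_c1 = 1857 m/s.
At r₂: circular v_c2 = √(μ/r₂) = 3818 m/s; transfer-apogee v_a = √[μ(2/r₂ − 1/a_t)] = 2498 m/s.
Δv₂ = v_c2 − v_a = 1320 m/s.
Total Δv = Δv₁ + Δv₂ = 3177 m/s = 3.177 km/s.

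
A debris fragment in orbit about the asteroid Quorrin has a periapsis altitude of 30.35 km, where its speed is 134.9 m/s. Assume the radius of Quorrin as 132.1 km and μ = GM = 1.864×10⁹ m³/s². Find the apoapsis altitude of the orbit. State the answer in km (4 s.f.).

r_p = 132.1 + 30.35 = 162.45 km = 1.624×10⁵ m.
Specific energy ε = v²/2 − μ/r = -2.375×10³ J/kg, so a = −μ/(2ε) = 3.924×10⁵ m.
The apsides satisfy r_p + r_a = 2a, so the apoapsis radius is 2a − r_p = 6.223×10⁵ m = 622.29 km.
Apoapsis altitude = 622.29 − 132.1 = 490.19 km.

apoapsis altitude ≈ 490.2 km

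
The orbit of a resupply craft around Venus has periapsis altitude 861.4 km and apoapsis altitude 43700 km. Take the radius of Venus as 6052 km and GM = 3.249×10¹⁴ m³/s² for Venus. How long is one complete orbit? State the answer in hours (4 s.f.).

T ≈ 14.60 hours

r_p = 6052 + 861.4 = 6913.4 km = 6.9134×10⁶ m.
r_a = 6052 + 43700 = 49752 km = 4.9752×10⁷ m.
Semi-major axis a = (r_p + r_a)/2 = (6913.4 + 49752)/2 = 28333 km = 2.833×10⁷ m.
By Kepler's third law T = 2π√(a³/μ) = 2π × 8.367×10³ = 5.257×10⁴ s.
= 14.60 hours.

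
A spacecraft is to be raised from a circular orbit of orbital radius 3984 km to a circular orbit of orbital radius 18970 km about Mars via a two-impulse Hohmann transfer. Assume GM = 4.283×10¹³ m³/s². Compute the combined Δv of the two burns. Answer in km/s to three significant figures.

r₁ = 3984 km = 3.984×10⁶ m.
r₂ = 18970 km = 1.897×10⁷ m.
Transfer ellipse a_t = (r₁ + r₂)/2 = 1.148×10⁷ m.
At r₁: circular v_c1 = √(μ/r₁) = 3279 m/s; transfer-periapsis v_p = √[μ(2/r₁ − 1/a_t)] = 4215 m/s.
Δv₁ = v_p − v_c1 = 936.6 m/s.
At r₂: circular v_c2 = √(μ/r₂) = 1503 m/s; transfer-apoapsis v_a = √[μ(2/r₂ − 1/a_t)] = 885.3 m/s.
Δv₂ = v_c2 − v_a = 617.3 m/s.
Total Δv = Δv₁ + Δv₂ = 1554 m/s = 1.554 km/s.

Δv_total ≈ 1.55 km/s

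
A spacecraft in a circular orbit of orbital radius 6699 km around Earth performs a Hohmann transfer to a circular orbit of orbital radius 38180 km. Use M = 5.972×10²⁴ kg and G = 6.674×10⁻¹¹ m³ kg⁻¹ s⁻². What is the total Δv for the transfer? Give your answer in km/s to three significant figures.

μ = GM = 6.674×10⁻¹¹ × 5.972×10²⁴ = 3.986×10¹⁴ m³/s².
r₁ = 6699 km = 6.699×10⁶ m.
r₂ = 38180 km = 3.818×10⁷ m.
Transfer ellipse a_t = (r₁ + r₂)/2 = 2.244×10⁷ m.
At r₁: circular v_c1 = √(μ/r₁) = 7713 m/s; transfer-perigee v_p = √[μ(2/r₁ − 1/a_t)] = 10060 m/s.
Δv₁ = v_p − v_c1 = 2348 m/s.
At r₂: circular v_c2 = √(μ/r₂) = 3231 m/s; transfer-apogee v_a = √[μ(2/r₂ − 1/a_t)] = 1765 m/s.
Δv₂ = v_c2 − v_a = 1466 m/s.
Total Δv = Δv₁ + Δv₂ = 3814 m/s = 3.814 km/s.

Δv_total ≈ 3.81 km/s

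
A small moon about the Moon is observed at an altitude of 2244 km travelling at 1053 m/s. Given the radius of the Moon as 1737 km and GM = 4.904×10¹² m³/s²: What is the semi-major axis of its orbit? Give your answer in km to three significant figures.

r = 1737 + 2244 = 3981.0 km = 3.981×10⁶ m.
Specific orbital energy ε = v²/2 − μ/r = (1053)²/2 − 4.904×10¹²/3.981×10⁶ = -6.774×10⁵ J/kg.
Since ε = −μ/(2a), a = −μ/(2ε) = 3.619×10⁶ m = 3619.5 km.

a ≈ 3620 km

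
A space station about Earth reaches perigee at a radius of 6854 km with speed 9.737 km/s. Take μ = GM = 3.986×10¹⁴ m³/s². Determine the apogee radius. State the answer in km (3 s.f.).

apogee radius ≈ 30200 km

r_p = 6.854×10⁶ m.
Specific energy ε = v²/2 − μ/r = -1.075×10⁷ J/kg, so a = −μ/(2ε) = 1.854×10⁷ m.
The apsides satisfy r_p + r_a = 2a, so the apogee radius is 2a − r_p = 3.022×10⁷ m = 30221 km.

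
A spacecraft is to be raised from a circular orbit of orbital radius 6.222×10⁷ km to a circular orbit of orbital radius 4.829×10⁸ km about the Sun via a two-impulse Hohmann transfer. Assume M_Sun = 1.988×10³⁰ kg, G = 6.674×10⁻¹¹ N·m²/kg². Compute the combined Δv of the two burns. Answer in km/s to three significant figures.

μ = GM = 6.674×10⁻¹¹ × 1.988×10³⁰ = 1.327×10²⁰ m³/s².
r₁ = 6.222×10⁷ km = 6.222×10¹⁰ m.
r₂ = 4.829×10⁸ km = 4.829×10¹¹ m.
Transfer ellipse a_t = (r₁ + r₂)/2 = 2.726×10¹¹ m.
At r₁: circular v_c1 = √(μ/r₁) = 46180 m/s; transfer-perihelion v_p = √[μ(2/r₁ − 1/a_t)] = 61470 m/s.
Δv₁ = v_p − v_c1 = 15290 m/s.
At r₂: circular v_c2 = √(μ/r₂) = 16580 m/s; transfer-aphelion v_a = √[μ(2/r₂ − 1/a_t)] = 7920 m/s.
Δv₂ = v_c2 − v_a = 8656 m/s.
Total Δv = Δv₁ + Δv₂ = 23940 m/s = 23.94 km/s.

Δv_total ≈ 23.9 km/s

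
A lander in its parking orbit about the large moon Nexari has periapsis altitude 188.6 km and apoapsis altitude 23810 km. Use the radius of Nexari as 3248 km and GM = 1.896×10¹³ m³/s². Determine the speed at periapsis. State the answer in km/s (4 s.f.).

v ≈ 3.129 km/s

r_p = 3248 + 188.6 = 3436.6 km = 3.4366×10⁶ m.
r_a = 3248 + 23810 = 27058 km = 2.7058×10⁷ m.
Semi-major axis a = (r_p + r_a)/2 = 15247 km = 1.525×10⁷ m.
Vis-viva: v² = μ(2/r − 1/a) = 1.896×10¹³ × (5.820×10⁻⁷ − 6.559×10⁻⁸) = 9.791×10⁶ m²/s².
v = 3129 m/s = 3.129 km/s.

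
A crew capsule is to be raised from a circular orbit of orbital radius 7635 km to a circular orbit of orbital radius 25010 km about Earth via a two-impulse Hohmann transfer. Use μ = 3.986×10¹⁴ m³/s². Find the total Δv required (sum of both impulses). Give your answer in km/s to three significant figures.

r₁ = 7635 km = 7.635×10⁶ m.
r₂ = 25010 km = 2.501×10⁷ m.
Transfer ellipse a_t = (r₁ + r₂)/2 = 1.632×10⁷ m.
At r₁: circular v_c1 = √(μ/r₁) = 7225 m/s; transfer-perigee v_p = √[μ(2/r₁ − 1/a_t)] = 8944 m/s.
Δv₁ = v_p − v_c1 = 1718 m/s.
At r₂: circular v_c2 = √(μ/r₂) = 3992 m/s; transfer-apogee v_a = √[μ(2/r₂ − 1/a_t)] = 2730 m/s.
Δv₂ = v_c2 − v_a = 1262 m/s.
Total Δv = Δv₁ + Δv₂ = 2980 m/s = 2.980 km/s.

Δv_total ≈ 2.98 km/s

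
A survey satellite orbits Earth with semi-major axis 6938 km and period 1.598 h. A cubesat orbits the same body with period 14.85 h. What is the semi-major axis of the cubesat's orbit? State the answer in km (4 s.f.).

Kepler's third law: a³ ∝ T², so a₂ = a₁ (T₂/T₁)^(2/3).
T₂/T₁ = 9.293, (T₂/T₁)^(2/3) = 4.420.
a₂ = 6938 × 4.420 = 30670 km.

a₂ ≈ 30670 km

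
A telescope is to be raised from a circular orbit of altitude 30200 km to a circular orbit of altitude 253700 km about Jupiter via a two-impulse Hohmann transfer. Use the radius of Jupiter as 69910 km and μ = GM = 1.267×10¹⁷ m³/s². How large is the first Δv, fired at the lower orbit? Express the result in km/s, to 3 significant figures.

r₁ = 69910 + 30200 = 100110 km = 1.0011×10⁸ m.
r₂ = 69910 + 253700 = 323610 km = 3.2361×10⁸ m.
Transfer ellipse a_t = (r₁ + r₂)/2 = 2.119×10⁸ m.
At r₁: circular v_c1 = √(μ/r₁) = 35580 m/s; transfer-perijove v_p = √[μ(2/r₁ − 1/a_t)] = 43970 m/s.
Δv₁ = v_p − v_c1 = 8393 m/s.
= 8.393 km/s.

Δv ≈ 8.39 km/s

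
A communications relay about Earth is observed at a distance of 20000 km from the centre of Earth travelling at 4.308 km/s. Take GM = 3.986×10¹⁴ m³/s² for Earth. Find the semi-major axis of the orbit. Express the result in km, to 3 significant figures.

a ≈ 18700 km

r = 2.000×10⁷ m.
Vis-viva rearranged: 1/a = 2/r − v²/μ = 1.000×10⁻⁷ − 4.656×10⁻⁸ = 5.344×10⁻⁸ m⁻¹.
a = 1.871×10⁷ m = 18713 km.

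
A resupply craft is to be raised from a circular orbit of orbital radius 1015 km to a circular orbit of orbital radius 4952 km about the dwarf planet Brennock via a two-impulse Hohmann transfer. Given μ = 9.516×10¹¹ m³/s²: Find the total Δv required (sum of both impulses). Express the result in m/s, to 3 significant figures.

r₁ = 1015 km = 1.015×10⁶ m.
r₂ = 4952 km = 4.952×10⁶ m.
Transfer ellipse a_t = (r₁ + r₂)/2 = 2.984×10⁶ m.
At r₁: circular v_c1 = √(μ/r₁) = 968.3 m/s; transfer-periapsis v_p = √[μ(2/r₁ − 1/a_t)] = 1247 m/s.
Δv₁ = v_p − v_c1 = 279.2 m/s.
At r₂: circular v_c2 = √(μ/r₂) = 438.4 m/s; transfer-apoapsis v_a = √[μ(2/r₂ − 1/a_t)] = 255.7 m/s.
Δv₂ = v_c2 − v_a = 182.7 m/s.
Total Δv = Δv₁ + Δv₂ = 461.9 m/s.

Δv_total ≈ 462 m/s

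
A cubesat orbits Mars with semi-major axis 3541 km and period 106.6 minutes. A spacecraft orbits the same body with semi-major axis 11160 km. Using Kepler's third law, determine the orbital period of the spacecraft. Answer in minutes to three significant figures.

Kepler's third law: T² ∝ a³, so T₂ = T₁ (a₂/a₁)^(3/2).
a₂/a₁ = 3.152, (a₂/a₁)^(3/2) = 5.595.
T₂ = 106.6 × 5.595 = 596.4 minutes.

T₂ ≈ 596 minutes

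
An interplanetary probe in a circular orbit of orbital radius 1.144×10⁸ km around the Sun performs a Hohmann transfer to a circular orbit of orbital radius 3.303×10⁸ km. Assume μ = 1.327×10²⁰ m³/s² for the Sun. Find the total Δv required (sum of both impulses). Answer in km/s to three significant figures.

Δv_total ≈ 13.1 km/s

r₁ = 1.144×10⁸ km = 1.144×10¹¹ m.
r₂ = 3.303×10⁸ km = 3.303×10¹¹ m.
Transfer ellipse a_t = (r₁ + r₂)/2 = 2.224×10¹¹ m.
At r₁: circular v_c1 = √(μ/r₁) = 34060 m/s; transfer-perihelion v_p = √[μ(2/r₁ − 1/a_t)] = 41510 m/s.
Δv₁ = v_p − v_c1 = 7452 m/s.
At r₂: circular v_c2 = √(μ/r₂) = 20040 m/s; transfer-aphelion v_a = √[μ(2/r₂ − 1/a_t)] = 14380 m/s.
Δv₂ = v_c2 − v_a = 5667 m/s.
Total Δv = Δv₁ + Δv₂ = 13120 m/s = 13.12 km/s.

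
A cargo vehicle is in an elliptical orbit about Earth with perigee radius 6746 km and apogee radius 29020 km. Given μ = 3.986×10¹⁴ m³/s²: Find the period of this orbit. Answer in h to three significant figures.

Semi-major axis a = (r_p + r_a)/2 = (6746.0 + 29020)/2 = 17883 km = 1.788×10⁷ m.
By Kepler's third law T = 2π√(a³/μ) = 2π × 3.788×10³ = 2.380×10⁴ s.
= 6.611 h.

T ≈ 6.61 h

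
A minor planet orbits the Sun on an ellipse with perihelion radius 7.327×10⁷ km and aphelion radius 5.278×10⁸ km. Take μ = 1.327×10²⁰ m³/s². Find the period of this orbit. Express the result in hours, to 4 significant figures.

Semi-major axis a = (r_p + r_a)/2 = (7.3270×10⁷ + 5.2780×10⁸)/2 = 3.0054×10⁸ km = 3.005×10¹¹ m.
By Kepler's third law T = 2π√(a³/μ) = 2π × 1.430×10⁷ = 8.986×10⁷ s.
= 24960 hours.

T ≈ 24960 hours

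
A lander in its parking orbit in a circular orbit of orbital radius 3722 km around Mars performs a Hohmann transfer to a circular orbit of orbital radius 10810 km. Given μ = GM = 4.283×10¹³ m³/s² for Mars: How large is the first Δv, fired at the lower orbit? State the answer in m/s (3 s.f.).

r₁ = 3722 km = 3.722×10⁶ m.
r₂ = 10810 km = 1.081×10⁷ m.
Transfer ellipse a_t = (r₁ + r₂)/2 = 7.266×10⁶ m.
At r₁: circular v_c1 = √(μ/r₁) = 3392 m/s; transfer-periapsis v_p = √[μ(2/r₁ − 1/a_t)] = 4138 m/s.
Δv₁ = v_p − v_c1 = 745.4 m/s.

Δv ≈ 745 m/s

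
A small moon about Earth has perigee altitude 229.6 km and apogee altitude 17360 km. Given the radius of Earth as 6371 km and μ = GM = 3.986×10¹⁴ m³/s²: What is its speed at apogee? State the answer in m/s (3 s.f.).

r_p = 6371 + 229.6 = 6600.6 km = 6.6006×10⁶ m.
r_a = 6371 + 17360 = 23731 km = 2.3731×10⁷ m.
Semi-major axis a = (r_p + r_a)/2 = 15166 km = 1.517×10⁷ m.
Vis-viva: v² = μ(2/r − 1/a) = 3.986×10¹⁴ × (8.428×10⁻⁸ − 6.594×10⁻⁸) = 7.310×10⁶ m²/s².
v = 2704 m/s.

v ≈ 2700 m/s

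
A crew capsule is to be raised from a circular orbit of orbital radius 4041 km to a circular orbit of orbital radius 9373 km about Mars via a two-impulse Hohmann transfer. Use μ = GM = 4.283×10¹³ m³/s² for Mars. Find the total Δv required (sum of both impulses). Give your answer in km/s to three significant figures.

r₁ = 4041 km = 4.041×10⁶ m.
r₂ = 9373 km = 9.373×10⁶ m.
Transfer ellipse a_t = (r₁ + r₂)/2 = 6.707×10⁶ m.
At r₁: circular v_c1 = √(μ/r₁) = 3256 m/s; transfer-periapsis v_p = √[μ(2/r₁ − 1/a_t)] = 3849 m/s.
Δv₁ = v_p − v_c1 = 593.0 m/s.
At r₂: circular v_c2 = √(μ/r₂) = 2138 m/s; transfer-apoapsis v_a = √[μ(2/r₂ − 1/a_t)] = 1659 m/s.
Δv₂ = v_c2 − v_a = 478.4 m/s.
Total Δv = Δv₁ + Δv₂ = 1071 m/s = 1.071 km/s.

Δv_total ≈ 1.07 km/s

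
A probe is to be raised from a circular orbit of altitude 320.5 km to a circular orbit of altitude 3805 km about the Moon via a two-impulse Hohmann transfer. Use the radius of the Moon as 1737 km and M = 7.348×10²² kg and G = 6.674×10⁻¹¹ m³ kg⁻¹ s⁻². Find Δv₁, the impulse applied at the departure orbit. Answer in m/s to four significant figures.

μ = GM = 6.674×10⁻¹¹ × 7.348×10²² = 4.904×10¹² m³/s².
r₁ = 1737 + 320.5 = 2057.5 km = 2.0575×10⁶ m.
r₂ = 1737 + 3805 = 5542.0 km = 5.5420×10⁶ m.
Transfer ellipse a_t = (r₁ + r₂)/2 = 3.800×10⁶ m.
At r₁: circular v_c1 = √(μ/r₁) = 1544 m/s; transfer-perilune v_p = √[μ(2/r₁ − 1/a_t)] = 1865 m/s.
Δv₁ = v_p − v_c1 = 320.6 m/s.

Δv ≈ 320.6 m/s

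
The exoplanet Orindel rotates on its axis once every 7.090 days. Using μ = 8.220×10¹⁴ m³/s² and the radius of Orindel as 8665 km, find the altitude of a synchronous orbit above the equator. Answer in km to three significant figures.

T = 7.090 days = 6.126×10⁵ s.
A synchronous orbit has period T, so by Kepler's third law a = (μT²/4π²)^(1/3).
μT²/4π² = 8.220×10¹⁴ × (6.126×10⁵)² / 39.48 = 7.813×10²⁴ m³.
a = 1.984×10⁸ m = 1.9843×10⁵ km.
Altitude h = a − R = 1.9843×10⁵ − 8665 = 1.8977×10⁵ km.

h_sync ≈ 1.90×10⁵ km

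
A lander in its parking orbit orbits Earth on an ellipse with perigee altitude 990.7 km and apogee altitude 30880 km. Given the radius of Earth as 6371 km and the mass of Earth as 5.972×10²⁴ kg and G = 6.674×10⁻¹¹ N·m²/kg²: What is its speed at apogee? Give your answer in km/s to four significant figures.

μ = GM = 6.674×10⁻¹¹ × 5.972×10²⁴ = 3.986×10¹⁴ m³/s².
r_p = 6371 + 990.7 = 7361.7 km = 7.3617×10⁶ m.
r_a = 6371 + 30880 = 37251 km = 3.7251×10⁷ m.
Semi-major axis a = (r_p + r_a)/2 = 22306 km = 2.231×10⁷ m.
Vis-viva: v² = μ(2/r − 1/a) = 3.986×10¹⁴ × (5.369×10⁻⁸ − 4.483×10⁻⁸) = 3.531×10⁶ m²/s².
v = 1879 m/s = 1.879 km/s.

v ≈ 1.879 km/s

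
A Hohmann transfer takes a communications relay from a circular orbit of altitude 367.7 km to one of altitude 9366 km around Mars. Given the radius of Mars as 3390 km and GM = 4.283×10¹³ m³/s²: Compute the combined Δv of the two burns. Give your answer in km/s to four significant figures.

Δv_total ≈ 1.416 km/s

r₁ = 3390 + 367.7 = 3757.7 km = 3.7577×10⁶ m.
r₂ = 3390 + 9366 = 12756 km = 1.2756×10⁷ m.
Transfer ellipse a_t = (r₁ + r₂)/2 = 8.257×10⁶ m.
At r₁: circular v_c1 = √(μ/r₁) = 3376 m/s; transfer-periapsis v_p = √[μ(2/r₁ − 1/a_t)] = 4196 m/s.
Δv₁ = v_p − v_c1 = 820.2 m/s.
At r₂: circular v_c2 = √(μ/r₂) = 1832 m/s; transfer-apoapsis v_a = √[μ(2/r₂ − 1/a_t)] = 1236 m/s.
Δv₂ = v_c2 − v_a = 596.2 m/s.
Total Δv = Δv₁ + Δv₂ = 1416 m/s = 1.416 km/s.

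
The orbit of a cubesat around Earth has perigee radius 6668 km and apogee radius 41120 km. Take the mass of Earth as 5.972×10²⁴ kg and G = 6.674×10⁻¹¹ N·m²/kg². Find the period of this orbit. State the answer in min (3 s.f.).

μ = GM = 6.674×10⁻¹¹ × 5.972×10²⁴ = 3.986×10¹⁴ m³/s².
Semi-major axis a = (r_p + r_a)/2 = (6668.0 + 41120)/2 = 23894 km = 2.389×10⁷ m.
By Kepler's third law T = 2π√(a³/μ) = 2π × 5.850×10³ = 3.676×10⁴ s.
= 612.6 min.

T ≈ 613 min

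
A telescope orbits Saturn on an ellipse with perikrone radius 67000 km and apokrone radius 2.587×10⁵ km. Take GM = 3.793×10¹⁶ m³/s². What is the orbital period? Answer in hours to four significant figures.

Semi-major axis a = (r_p + r_a)/2 = (67000 + 2.5870×10⁵)/2 = 1.6285×10⁵ km = 1.628×10⁸ m.
By Kepler's third law T = 2π√(a³/μ) = 2π × 1.067×10⁴ = 6.705×10⁴ s.
= 18.62 hours.

T ≈ 18.62 hours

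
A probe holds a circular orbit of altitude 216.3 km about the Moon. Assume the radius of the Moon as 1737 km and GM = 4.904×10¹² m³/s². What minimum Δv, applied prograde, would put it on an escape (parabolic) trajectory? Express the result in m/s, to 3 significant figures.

r = 1737 + 216.3 = 1953.3 km = 1.9533×10⁶ m.
Circular speed v_c = √(μ/r) = 1584 m/s.
Escape speed v_esc = √(2μ/r) = √2 × v_c = 2241 m/s.
Δv = v_esc − v_c = 656.3 m/s.

Δv ≈ 656 m/s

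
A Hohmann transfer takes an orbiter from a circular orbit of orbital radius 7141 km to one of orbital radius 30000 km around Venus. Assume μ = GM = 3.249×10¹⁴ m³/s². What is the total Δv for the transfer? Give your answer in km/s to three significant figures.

r₁ = 7141 km = 7.141×10⁶ m.
r₂ = 30000 km = 3.000×10⁷ m.
Transfer ellipse a_t = (r₁ + r₂)/2 = 1.857×10⁷ m.
At r₁: circular v_c1 = √(μ/r₁) = 6745 m/s; transfer-periapsis v_p = √[μ(2/r₁ − 1/a_t)] = 8573 m/s.
Δv₁ = v_p − v_c1 = 1828 m/s.
At r₂: circular v_c2 = √(μ/r₂) = 3291 m/s; transfer-apoapsis v_a = √[μ(2/r₂ − 1/a_t)] = 2041 m/s.
Δv₂ = v_c2 − v_a = 1250 m/s.
Total Δv = Δv₁ + Δv₂ = 3078 m/s = 3.078 km/s.

Δv_total ≈ 3.08 km/s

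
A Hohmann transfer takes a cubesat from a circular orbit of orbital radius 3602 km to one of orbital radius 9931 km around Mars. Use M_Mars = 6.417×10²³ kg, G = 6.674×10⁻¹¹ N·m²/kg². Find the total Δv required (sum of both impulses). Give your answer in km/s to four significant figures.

μ = GM = 6.674×10⁻¹¹ × 6.417×10²³ = 4.283×10¹³ m³/s².
r₁ = 3602 km = 3.602×10⁶ m.
r₂ = 9931 km = 9.931×10⁶ m.
Transfer ellipse a_t = (r₁ + r₂)/2 = 6.766×10⁶ m.
At r₁: circular v_c1 = √(μ/r₁) = 3448 m/s; transfer-periapsis v_p = √[μ(2/r₁ − 1/a_t)] = 4177 m/s.
Δv₁ = v_p − v_c1 = 729.2 m/s.
At r₂: circular v_c2 = √(μ/r₂) = 2077 m/s; transfer-apoapsis v_a = √[μ(2/r₂ − 1/a_t)] = 1515 m/s.
Δv₂ = v_c2 − v_a = 561.5 m/s.
Total Δv = Δv₁ + Δv₂ = 1291 m/s = 1.291 km/s.

Δv_total ≈ 1.291 km/s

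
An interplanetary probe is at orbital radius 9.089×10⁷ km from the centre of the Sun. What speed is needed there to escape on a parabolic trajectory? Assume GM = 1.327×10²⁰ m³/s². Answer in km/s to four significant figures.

v_esc ≈ 54.04 km/s

r = 9.089×10⁷ km = 9.089×10¹⁰ m.
Escape speed v_esc = √(2μ/r) = √(2 × 1.327×10²⁰ / 9.089×10¹⁰) = √(2.920×10⁹) = 54040 m/s.
= 54.04 km/s.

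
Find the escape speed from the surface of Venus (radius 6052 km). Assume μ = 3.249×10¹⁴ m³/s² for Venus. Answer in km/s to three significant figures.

r = R = 6.052×10⁶ m.
Escape speed v_esc = √(2μ/r) = √(2 × 3.249×10¹⁴ / 6.052×10⁶) = √(1.074×10⁸) = 10360 m/s.
= 10.36 km/s.

v_esc ≈ 10.4 km/s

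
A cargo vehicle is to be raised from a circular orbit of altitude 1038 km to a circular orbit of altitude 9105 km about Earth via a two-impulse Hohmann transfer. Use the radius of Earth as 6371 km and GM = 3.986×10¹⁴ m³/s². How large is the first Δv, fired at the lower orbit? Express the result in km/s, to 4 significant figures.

Δv ≈ 1.195 km/s

r₁ = 6371 + 1038 = 7409.0 km = 7.4090×10⁶ m.
r₂ = 6371 + 9105 = 15476 km = 1.5476×10⁷ m.
Transfer ellipse a_t = (r₁ + r₂)/2 = 1.144×10⁷ m.
At r₁: circular v_c1 = √(μ/r₁) = 7335 m/s; transfer-perigee v_p = √[μ(2/r₁ − 1/a_t)] = 8530 m/s.
Δv₁ = v_p − v_c1 = 1195 m/s.
= 1.195 km/s.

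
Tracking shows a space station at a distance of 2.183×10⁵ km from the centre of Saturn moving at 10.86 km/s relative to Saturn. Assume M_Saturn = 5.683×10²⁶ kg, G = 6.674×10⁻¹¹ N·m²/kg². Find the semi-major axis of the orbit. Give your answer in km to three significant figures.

μ = GM = 6.674×10⁻¹¹ × 5.683×10²⁶ = 3.793×10¹⁶ m³/s².
r = 2.183×10⁸ m.
Vis-viva rearranged: 1/a = 2/r − v²/μ = 9.162×10⁻⁹ − 3.110×10⁻⁹ = 6.052×10⁻⁹ m⁻¹.
a = 1.652×10⁸ m = 1.6523×10⁵ km.

a ≈ 1.65×10⁵ km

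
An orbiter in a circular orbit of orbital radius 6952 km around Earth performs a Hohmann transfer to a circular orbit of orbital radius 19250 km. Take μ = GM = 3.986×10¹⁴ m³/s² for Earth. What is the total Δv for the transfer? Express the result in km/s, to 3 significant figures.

r₁ = 6952 km = 6.952×10⁶ m.
r₂ = 19250 km = 1.925×10⁷ m.
Transfer ellipse a_t = (r₁ + r₂)/2 = 1.310×10⁷ m.
At r₁: circular v_c1 = √(μ/r₁) = 7572 m/s; transfer-perigee v_p = √[μ(2/r₁ − 1/a_t)] = 9179 m/s.
Δv₁ = v_p − v_c1 = 1607 m/s.
At r₂: circular v_c2 = √(μ/r₂) = 4550 m/s; transfer-apogee v_a = √[μ(2/r₂ − 1/a_t)] = 3315 m/s.
Δv₂ = v_c2 − v_a = 1236 m/s.
Total Δv = Δv₁ + Δv₂ = 2842 m/s = 2.842 km/s.

Δv_total ≈ 2.84 km/s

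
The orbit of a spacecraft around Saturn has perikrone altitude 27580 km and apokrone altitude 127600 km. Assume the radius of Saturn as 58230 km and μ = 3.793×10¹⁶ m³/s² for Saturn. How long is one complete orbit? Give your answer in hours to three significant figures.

T ≈ 14.2 hours

r_p = 58230 + 27580 = 85810 km = 8.5810×10⁷ m.
r_a = 58230 + 127600 = 185830 km = 1.8583×10⁸ m.
Semi-major axis a = (r_p + r_a)/2 = (85810 + 1.8583×10⁵)/2 = 1.3582×10⁵ km = 1.358×10⁸ m.
By Kepler's third law T = 2π√(a³/μ) = 2π × 8.127×10³ = 5.107×10⁴ s.
= 14.19 hours.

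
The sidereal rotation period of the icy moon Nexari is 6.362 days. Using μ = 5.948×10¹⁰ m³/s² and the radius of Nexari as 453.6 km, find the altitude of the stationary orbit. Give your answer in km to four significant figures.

h_sync ≈ 7239 km

T = 6.362 days = 5.497×10⁵ s.
A synchronous orbit has period T, so by Kepler's third law a = (μT²/4π²)^(1/3).
μT²/4π² = 5.948×10¹⁰ × (5.497×10⁵)² / 39.48 = 4.552×10²⁰ m³.
a = 7.693×10⁶ m = 7692.6 km.
Altitude h = a − R = 7692.6 − 453.6 = 7239.0 km.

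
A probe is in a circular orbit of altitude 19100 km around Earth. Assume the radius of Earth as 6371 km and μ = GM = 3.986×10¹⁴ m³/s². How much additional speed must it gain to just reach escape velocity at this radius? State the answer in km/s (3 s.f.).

Δv ≈ 1.64 km/s

r = 6371 + 19100 = 25471 km = 2.5471×10⁷ m.
Circular speed v_c = √(μ/r) = 3956 m/s.
Escape speed v_esc = √(2μ/r) = √2 × v_c = 5594 m/s.
Δv = v_esc − v_c = 1639 m/s = 1.639 km/s.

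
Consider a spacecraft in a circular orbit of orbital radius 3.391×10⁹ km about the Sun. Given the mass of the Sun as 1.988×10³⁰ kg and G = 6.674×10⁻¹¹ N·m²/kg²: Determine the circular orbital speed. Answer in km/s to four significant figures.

μ = GM = 6.674×10⁻¹¹ × 1.988×10³⁰ = 1.327×10²⁰ m³/s².
r = 3.391×10⁹ km = 3.391×10¹² m.
For a circular orbit v = √(μ/r) = √(1.327×10²⁰ / 3.391×10¹²) = √(3.913×10⁷) = 6255 m/s.
That is 6.255 km/s.

v ≈ 6.255 km/s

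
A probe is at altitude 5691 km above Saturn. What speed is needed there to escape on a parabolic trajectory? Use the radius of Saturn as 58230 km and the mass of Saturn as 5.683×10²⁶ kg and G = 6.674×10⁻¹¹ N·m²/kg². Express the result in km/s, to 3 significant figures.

v_esc ≈ 34.4 km/s

μ = GM = 6.674×10⁻¹¹ × 5.683×10²⁶ = 3.793×10¹⁶ m³/s².
r = 58230 + 5691 = 63921 km = 6.3921×10⁷ m.
Escape speed v_esc = √(2μ/r) = √(2 × 3.793×10¹⁶ / 6.392×10⁷) = √(1.187×10⁹) = 34450 m/s.
= 34.45 km/s.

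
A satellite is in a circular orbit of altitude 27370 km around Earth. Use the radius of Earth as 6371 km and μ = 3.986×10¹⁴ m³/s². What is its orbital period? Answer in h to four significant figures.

r = 6371 + 27370 = 33741 km = 3.3741×10⁷ m.
Kepler's third law: T = 2π√(r³/μ) = 2π√((3.374×10⁷)³ / 3.986×10¹⁴).
r³/μ = 9.637×10⁷ s², so T = 2π × 9.817×10³ = 6.168×10⁴ s.
Converting: 6.168×10⁴ s ÷ 3600 = 17.13 h.

T ≈ 17.13 h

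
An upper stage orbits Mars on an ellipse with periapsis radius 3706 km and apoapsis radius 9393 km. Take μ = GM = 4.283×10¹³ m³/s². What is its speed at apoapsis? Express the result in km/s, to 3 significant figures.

Semi-major axis a = (r_p + r_a)/2 = 6549.5 km = 6.550×10⁶ m.
Vis-viva: v² = μ(2/r − 1/a) = 4.283×10¹³ × (2.129×10⁻⁷ − 1.527×10⁻⁷) = 2.580×10⁶ m²/s².
v = 1606 m/s = 1.606 km/s.

v ≈ 1.61 km/s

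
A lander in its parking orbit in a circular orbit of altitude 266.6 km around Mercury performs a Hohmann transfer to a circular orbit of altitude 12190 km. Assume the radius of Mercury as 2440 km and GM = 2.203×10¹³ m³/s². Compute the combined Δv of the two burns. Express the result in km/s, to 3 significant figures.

r₁ = 2440 + 266.6 = 2706.6 km = 2.7066×10⁶ m.
r₂ = 2440 + 12190 = 14630 km = 1.4630×10⁷ m.
Transfer ellipse a_t = (r₁ + r₂)/2 = 8.668×10⁶ m.
At r₁: circular v_c1 = √(μ/r₁) = 2853 m/s; transfer-periherm v_p = √[μ(2/r₁ − 1/a_t)] = 3706 m/s.
Δv₁ = v_p − v_c1 = 853.4 m/s.
At r₂: circular v_c2 = √(μ/r₂) = 1227 m/s; transfer-apoherm v_a = √[μ(2/r₂ − 1/a_t)] = 685.7 m/s.
Δv₂ = v_c2 − v_a = 541.4 m/s.
Total Δv = Δv₁ + Δv₂ = 1395 m/s = 1.395 km/s.

Δv_total ≈ 1.39 km/s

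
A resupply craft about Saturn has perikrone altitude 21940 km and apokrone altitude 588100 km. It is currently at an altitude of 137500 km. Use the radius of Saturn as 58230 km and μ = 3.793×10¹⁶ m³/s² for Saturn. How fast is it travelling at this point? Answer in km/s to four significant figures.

r_p = 58230 + 21940 = 80170 km = 8.0170×10⁷ m.
r_a = 58230 + 588100 = 646330 km = 6.4633×10⁸ m.
r = 58230 + 137500 = 1.9573×10⁵ km = 1.957×10⁸ m.
Semi-major axis a = (r_p + r_a)/2 = 3.6325×10⁵ km = 3.632×10⁸ m.
Vis-viva: v² = μ(2/r − 1/a) = 3.793×10¹⁶ × (1.022×10⁻⁸ − 2.753×10⁻⁹) = 2.832×10⁸ m²/s².
v = 16830 m/s = 16.83 km/s.

v ≈ 16.83 km/s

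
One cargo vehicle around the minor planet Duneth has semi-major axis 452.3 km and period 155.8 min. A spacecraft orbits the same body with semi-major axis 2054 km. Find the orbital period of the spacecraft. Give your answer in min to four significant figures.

Kepler's third law: T² ∝ a³, so T₂ = T₁ (a₂/a₁)^(3/2).
a₂/a₁ = 4.541, (a₂/a₁)^(3/2) = 9.677.
T₂ = 155.8 × 9.677 = 1508 min.

T₂ ≈ 1508 min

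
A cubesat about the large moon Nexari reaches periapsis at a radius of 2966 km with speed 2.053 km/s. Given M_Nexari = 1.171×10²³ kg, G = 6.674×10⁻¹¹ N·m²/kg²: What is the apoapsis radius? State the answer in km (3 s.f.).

μ = GM = 6.674×10⁻¹¹ × 1.171×10²³ = 7.815×10¹² m³/s².
r_p = 2.966×10⁶ m.
Specific energy ε = v²/2 − μ/r = -5.275×10⁵ J/kg, so a = −μ/(2ε) = 7.407×10⁶ m.
The apsides satisfy r_p + r_a = 2a, so the apoapsis radius is 2a − r_p = 1.185×10⁷ m = 11848 km.

apoapsis radius ≈ 11800 km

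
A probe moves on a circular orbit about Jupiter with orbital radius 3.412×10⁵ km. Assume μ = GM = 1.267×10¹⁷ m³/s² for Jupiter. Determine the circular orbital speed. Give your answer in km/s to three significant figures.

v ≈ 19.3 km/s

r = 3.412×10⁵ km = 3.412×10⁸ m.
For a circular orbit v = √(μ/r) = √(1.267×10¹⁷ / 3.412×10⁸) = √(3.713×10⁸) = 19270 m/s.
That is 19.27 km/s.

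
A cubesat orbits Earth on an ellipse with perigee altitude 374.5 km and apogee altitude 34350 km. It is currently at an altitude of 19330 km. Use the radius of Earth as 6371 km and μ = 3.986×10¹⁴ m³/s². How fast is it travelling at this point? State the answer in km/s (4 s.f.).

r_p = 6371 + 374.5 = 6745.5 km = 6.7455×10⁶ m.
r_a = 6371 + 34350 = 40721 km = 4.0721×10⁷ m.
r = 6371 + 19330 = 25701 km = 2.570×10⁷ m.
Semi-major axis a = (r_p + r_a)/2 = 23733 km = 2.373×10⁷ m.
Vis-viva: v² = μ(2/r − 1/a) = 3.986×10¹⁴ × (7.782×10⁻⁸ − 4.213×10⁻⁸) = 1.422×10⁷ m²/s².
v = 3771 m/s = 3.771 km/s.

v ≈ 3.771 km/s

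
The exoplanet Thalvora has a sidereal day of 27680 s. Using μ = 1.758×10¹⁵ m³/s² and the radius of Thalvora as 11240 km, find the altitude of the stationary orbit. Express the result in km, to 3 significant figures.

h_sync ≈ 21200 km

A synchronous orbit has period T, so by Kepler's third law a = (μT²/4π²)^(1/3).
μT²/4π² = 1.758×10¹⁵ × (2.768×10⁴)² / 39.48 = 3.412×10²² m³.
a = 3.243×10⁷ m = 32434 km.
Altitude h = a − R = 32434 − 11240 = 21194 km.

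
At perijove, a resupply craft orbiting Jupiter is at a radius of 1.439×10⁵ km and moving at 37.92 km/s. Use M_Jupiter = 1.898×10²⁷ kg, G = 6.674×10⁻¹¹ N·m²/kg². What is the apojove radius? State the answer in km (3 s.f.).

apojove radius ≈ 6.41×10⁵ km

μ = GM = 6.674×10⁻¹¹ × 1.898×10²⁷ = 1.267×10¹⁷ m³/s².
r_p = 1.439×10⁸ m.
Specific energy ε = v²/2 − μ/r = -1.613×10⁸ J/kg, so a = −μ/(2ε) = 3.926×10⁸ m.
The apsides satisfy r_p + r_a = 2a, so the apojove radius is 2a − r_p = 6.413×10⁸ m = 6.4133×10⁵ km.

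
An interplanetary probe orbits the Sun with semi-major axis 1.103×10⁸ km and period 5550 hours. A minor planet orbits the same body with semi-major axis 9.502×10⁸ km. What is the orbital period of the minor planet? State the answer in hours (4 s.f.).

Kepler's third law: T² ∝ a³, so T₂ = T₁ (a₂/a₁)^(3/2).
a₂/a₁ = 8.615, (a₂/a₁)^(3/2) = 25.28.
T₂ = 5550 × 25.28 = 1.403×10⁵ hours.

T₂ ≈ 1.403×10⁵ hours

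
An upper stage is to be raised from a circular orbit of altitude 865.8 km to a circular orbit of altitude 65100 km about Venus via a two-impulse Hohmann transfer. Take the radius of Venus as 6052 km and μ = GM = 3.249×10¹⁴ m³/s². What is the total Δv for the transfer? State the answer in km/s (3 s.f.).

r₁ = 6052 + 865.8 = 6917.8 km = 6.9178×10⁶ m.
r₂ = 6052 + 65100 = 71152 km = 7.1152×10⁷ m.
Transfer ellipse a_t = (r₁ + r₂)/2 = 3.903×10⁷ m.
At r₁: circular v_c1 = √(μ/r₁) = 6853 m/s; transfer-periapsis v_p = √[μ(2/r₁ − 1/a_t)] = 9252 m/s.
Δv₁ = v_p − v_c1 = 2399 m/s.
At r₂: circular v_c2 = √(μ/r₂) = 2137 m/s; transfer-apoapsis v_a = √[μ(2/r₂ − 1/a_t)] = 899.6 m/s.
Δv₂ = v_c2 − v_a = 1237 m/s.
Total Δv = Δv₁ + Δv₂ = 3637 m/s = 3.637 km/s.

Δv_total ≈ 3.64 km/s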